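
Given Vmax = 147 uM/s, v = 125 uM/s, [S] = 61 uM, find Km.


Km = [S] * (Vmax - v) / v
Km = 61 * (147 - 125) / 125
Km = 10.736 uM

10.736 uM


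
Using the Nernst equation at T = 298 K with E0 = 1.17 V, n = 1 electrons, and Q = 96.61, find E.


E = E0 - (RT/nF) * ln(Q)
E = 1.17 - (8.314 * 298 / (1 * 96485)) * ln(96.61)
E = 1.0526 V

1.0526 V


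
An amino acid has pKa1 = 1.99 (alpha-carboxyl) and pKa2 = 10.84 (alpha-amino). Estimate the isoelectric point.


pI = (pKa1 + pKa2) / 2
pI = (1.99 + 10.84) / 2
pI = 6.415

6.415


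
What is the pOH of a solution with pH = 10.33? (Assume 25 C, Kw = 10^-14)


pOH = 14 - pH
pOH = 14 - 10.33
pOH = 3.67

3.67


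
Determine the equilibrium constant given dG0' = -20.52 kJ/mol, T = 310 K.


Keq = exp(-dG0 * 1000 / (R * T))
Keq = exp(-(-20.52) * 1000 / (8.314 * 310))
Keq = 2868.9372

2868.9372


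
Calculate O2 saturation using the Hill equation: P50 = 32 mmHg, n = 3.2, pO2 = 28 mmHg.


Y = pO2^n / (P50^n + pO2^n)
Y = 28^3.2 / (32^3.2 + 28^3.2)
Y = 39.48%

39.48%


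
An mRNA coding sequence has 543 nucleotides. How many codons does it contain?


codons = nucleotides / 3
codons = 543 / 3 = 181

181


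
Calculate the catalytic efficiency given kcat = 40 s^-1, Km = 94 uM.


Catalytic efficiency = kcat / Km
= 40 / 94
= 0.4255 uM^-1*s^-1

0.4255 uM^-1*s^-1


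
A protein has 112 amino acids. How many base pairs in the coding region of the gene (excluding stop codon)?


Each amino acid = 1 codon = 3 bp
bp = 112 * 3 = 336 bp

336 bp


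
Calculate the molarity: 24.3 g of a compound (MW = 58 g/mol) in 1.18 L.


C = (mass / MW) / volume
C = (24.3 / 58) / 1.18
C = 0.3551 M

0.3551 M


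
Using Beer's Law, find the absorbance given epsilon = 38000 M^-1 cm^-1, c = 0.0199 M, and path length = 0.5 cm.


A = epsilon * c * l
A = 38000 * 0.0199 * 0.5
A = 378.1

378.1


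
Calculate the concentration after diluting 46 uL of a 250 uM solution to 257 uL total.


C2 = C1 * V1 / V2
C2 = 250 * 46 / 257
C2 = 44.7471 uM

44.7471 uM


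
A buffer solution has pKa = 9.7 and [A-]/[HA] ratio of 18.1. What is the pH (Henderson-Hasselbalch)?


pH = pKa + log10([A-]/[HA])
pH = 9.7 + log10(18.1)
pH = 10.9577

10.9577


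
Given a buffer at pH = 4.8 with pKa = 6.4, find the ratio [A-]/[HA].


[A-]/[HA] = 10^(pH - pKa)
= 10^(4.8 - 6.4)
= 0.0251

0.0251


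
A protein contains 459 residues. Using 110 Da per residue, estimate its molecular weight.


MW = n_residues * 110 Da
MW = 459 * 110
MW = 50490 Da

50490 Da


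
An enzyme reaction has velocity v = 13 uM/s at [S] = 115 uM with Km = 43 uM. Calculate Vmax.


Vmax = v * (Km + [S]) / [S]
Vmax = 13 * (43 + 115) / 115
Vmax = 17.8609 uM/s

17.8609 uM/s


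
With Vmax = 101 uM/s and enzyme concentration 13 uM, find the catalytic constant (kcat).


kcat = Vmax / [E]t
kcat = 101 / 13
kcat = 7.7692 s^-1

7.7692 s^-1


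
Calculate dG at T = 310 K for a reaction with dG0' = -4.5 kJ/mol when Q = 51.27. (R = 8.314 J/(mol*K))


dG = dG0' + RT * ln(Q) / 1000
dG = -4.5 + 8.314 * 310 * ln(51.27) / 1000
dG = 5.6473 kJ/mol

5.6473 kJ/mol


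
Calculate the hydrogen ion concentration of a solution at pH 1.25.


[H+] = 10^(-pH)
[H+] = 10^(-1.25)
[H+] = 0.0562 M

0.0562 M


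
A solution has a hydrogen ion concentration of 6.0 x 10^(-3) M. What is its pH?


pH = -log10([H+])
pH = -log10(6.0 x 10^(-3))
pH = 2.2218

2.2218


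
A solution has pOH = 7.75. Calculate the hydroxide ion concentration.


[OH-] = 10^(-pOH)
[OH-] = 10^(-7.75)
[OH-] = 1.778e-08 M

1.778e-08 M


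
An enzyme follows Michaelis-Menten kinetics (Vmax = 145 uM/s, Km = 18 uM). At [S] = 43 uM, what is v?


v = Vmax * [S] / (Km + [S])
v = 145 * 43 / (18 + 43)
v = 102.2131 uM/s

102.2131 uM/s


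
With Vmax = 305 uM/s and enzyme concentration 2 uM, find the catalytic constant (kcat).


kcat = Vmax / [E]t
kcat = 305 / 2
kcat = 152.5 s^-1

152.5 s^-1


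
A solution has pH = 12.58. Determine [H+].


[H+] = 10^(-pH)
[H+] = 10^(-12.58)
[H+] = 2.630e-13 M

2.630e-13 M


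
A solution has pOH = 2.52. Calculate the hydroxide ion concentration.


[OH-] = 10^(-pOH)
[OH-] = 10^(-2.52)
[OH-] = 0.003 M

0.003 M


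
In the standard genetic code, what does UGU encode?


Standard genetic code lookup.
Codon UGU -> Cys

Cys


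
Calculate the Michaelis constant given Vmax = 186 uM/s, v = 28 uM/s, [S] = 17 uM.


Km = [S] * (Vmax - v) / v
Km = 17 * (186 - 28) / 28
Km = 95.9286 uM

95.9286 uM


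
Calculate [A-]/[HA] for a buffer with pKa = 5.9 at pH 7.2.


[A-]/[HA] = 10^(pH - pKa)
= 10^(7.2 - 5.9)
= 19.9526

19.9526


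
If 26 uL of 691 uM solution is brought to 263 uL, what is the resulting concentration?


C2 = C1 * V1 / V2
C2 = 691 * 26 / 263
C2 = 68.3118 uM

68.3118 uM


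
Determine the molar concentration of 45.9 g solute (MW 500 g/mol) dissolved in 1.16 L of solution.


C = (mass / MW) / volume
C = (45.9 / 500) / 1.16
C = 0.0791 M

0.0791 M


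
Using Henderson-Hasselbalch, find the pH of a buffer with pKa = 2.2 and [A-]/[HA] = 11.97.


pH = pKa + log10([A-]/[HA])
pH = 2.2 + log10(11.97)
pH = 3.2781

3.2781


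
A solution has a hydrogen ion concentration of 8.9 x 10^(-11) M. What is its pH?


pH = -log10([H+])
pH = -log10(8.9 x 10^(-11))
pH = 10.0506

10.0506


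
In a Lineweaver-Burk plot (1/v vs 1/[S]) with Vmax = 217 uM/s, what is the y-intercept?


y-intercept = 1/Vmax
= 1/217
= 0.0046 s/uM

0.0046 s/uM


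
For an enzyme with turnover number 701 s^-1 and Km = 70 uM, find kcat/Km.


Catalytic efficiency = kcat / Km
= 701 / 70
= 10.0143 uM^-1*s^-1

10.0143 uM^-1*s^-1


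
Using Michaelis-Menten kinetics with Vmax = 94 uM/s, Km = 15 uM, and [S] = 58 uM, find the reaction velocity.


v = Vmax * [S] / (Km + [S])
v = 94 * 58 / (15 + 58)
v = 74.6849 uM/s

74.6849 uM/s


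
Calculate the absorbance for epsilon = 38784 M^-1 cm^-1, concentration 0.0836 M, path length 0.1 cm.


A = epsilon * c * l
A = 38784 * 0.0836 * 0.1
A = 324.2342

324.2342


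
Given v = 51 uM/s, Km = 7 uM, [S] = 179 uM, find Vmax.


Vmax = v * (Km + [S]) / [S]
Vmax = 51 * (7 + 179) / 179
Vmax = 52.9944 uM/s

52.9944 uM/s


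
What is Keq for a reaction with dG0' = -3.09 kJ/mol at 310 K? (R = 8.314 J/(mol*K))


Keq = exp(-dG0 * 1000 / (R * T))
Keq = exp(-(-3.09) * 1000 / (8.314 * 310))
Keq = 3.3165

3.3165


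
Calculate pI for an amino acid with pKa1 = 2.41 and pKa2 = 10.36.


pI = (pKa1 + pKa2) / 2
pI = (2.41 + 10.36) / 2
pI = 6.385

6.385


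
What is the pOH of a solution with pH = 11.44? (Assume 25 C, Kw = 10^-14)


pOH = 14 - pH
pOH = 14 - 11.44
pOH = 2.56

2.56


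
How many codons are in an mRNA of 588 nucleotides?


codons = nucleotides / 3
codons = 588 / 3 = 196

196


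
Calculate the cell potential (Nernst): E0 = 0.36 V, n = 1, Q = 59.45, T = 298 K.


E = E0 - (RT/nF) * ln(Q)
E = 0.36 - (8.314 * 298 / (1 * 96485)) * ln(59.45)
E = 0.2551 V

0.2551 V


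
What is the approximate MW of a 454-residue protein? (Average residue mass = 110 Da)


MW = n_residues * 110 Da
MW = 454 * 110
MW = 49940 Da

49940 Da


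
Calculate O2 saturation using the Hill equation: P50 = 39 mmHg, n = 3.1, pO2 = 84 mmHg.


Y = pO2^n / (P50^n + pO2^n)
Y = 84^3.1 / (39^3.1 + 84^3.1)
Y = 91.52%

91.52%


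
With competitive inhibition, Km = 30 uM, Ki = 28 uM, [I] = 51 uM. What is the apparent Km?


Km_app = Km * (1 + [I]/Ki)
Km_app = 30 * (1 + 51/28)
Km_app = 84.6429 uM

84.6429 uM


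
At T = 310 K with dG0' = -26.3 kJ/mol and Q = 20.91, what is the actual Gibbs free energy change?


dG = dG0' + RT * ln(Q) / 1000
dG = -26.3 + 8.314 * 310 * ln(20.91) / 1000
dG = -18.4643 kJ/mol

-18.4643 kJ/mol


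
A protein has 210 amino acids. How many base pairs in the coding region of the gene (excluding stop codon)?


Each amino acid = 1 codon = 3 bp
bp = 210 * 3 = 630 bp

630 bp


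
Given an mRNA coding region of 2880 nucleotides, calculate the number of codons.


codons = nucleotides / 3
codons = 2880 / 3 = 960

960


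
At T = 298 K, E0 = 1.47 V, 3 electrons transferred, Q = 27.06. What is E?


E = E0 - (RT/nF) * ln(Q)
E = 1.47 - (8.314 * 298 / (3 * 96485)) * ln(27.06)
E = 1.4418 V

1.4418 V


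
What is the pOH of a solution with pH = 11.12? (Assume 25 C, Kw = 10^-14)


pOH = 14 - pH
pOH = 14 - 11.12
pOH = 2.88

2.88


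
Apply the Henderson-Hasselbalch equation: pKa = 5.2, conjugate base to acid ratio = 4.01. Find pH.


pH = pKa + log10([A-]/[HA])
pH = 5.2 + log10(4.01)
pH = 5.8031

5.8031


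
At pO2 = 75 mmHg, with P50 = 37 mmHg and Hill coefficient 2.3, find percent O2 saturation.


Y = pO2^n / (P50^n + pO2^n)
Y = 75^2.3 / (37^2.3 + 75^2.3)
Y = 83.55%

83.55%


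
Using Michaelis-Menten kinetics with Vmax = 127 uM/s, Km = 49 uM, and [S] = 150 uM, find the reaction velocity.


v = Vmax * [S] / (Km + [S])
v = 127 * 150 / (49 + 150)
v = 95.7286 uM/s

95.7286 uM/s


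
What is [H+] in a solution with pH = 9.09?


[H+] = 10^(-pH)
[H+] = 10^(-9.09)
[H+] = 8.128e-10 M

8.128e-10 M


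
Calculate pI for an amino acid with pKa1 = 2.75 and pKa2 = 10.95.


pI = (pKa1 + pKa2) / 2
pI = (2.75 + 10.95) / 2
pI = 6.85

6.85


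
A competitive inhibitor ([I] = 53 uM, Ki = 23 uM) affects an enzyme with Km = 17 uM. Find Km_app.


Km_app = Km * (1 + [I]/Ki)
Km_app = 17 * (1 + 53/23)
Km_app = 56.1739 uM

56.1739 uM


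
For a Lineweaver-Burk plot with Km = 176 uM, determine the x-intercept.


x-intercept = -1/Km
= -1/176
= -0.0057 1/uM

-0.0057 1/uM


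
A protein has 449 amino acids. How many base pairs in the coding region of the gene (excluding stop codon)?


Each amino acid = 1 codon = 3 bp
bp = 449 * 3 = 1347 bp

1347 bp


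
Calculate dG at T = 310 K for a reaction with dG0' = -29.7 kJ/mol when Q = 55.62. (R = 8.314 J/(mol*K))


dG = dG0' + RT * ln(Q) / 1000
dG = -29.7 + 8.314 * 310 * ln(55.62) / 1000
dG = -19.3428 kJ/mol

-19.3428 kJ/mol


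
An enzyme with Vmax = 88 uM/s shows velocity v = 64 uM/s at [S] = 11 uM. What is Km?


Km = [S] * (Vmax - v) / v
Km = 11 * (88 - 64) / 64
Km = 4.125 uM

4.125 uM


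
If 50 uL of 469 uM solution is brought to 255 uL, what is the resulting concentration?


C2 = C1 * V1 / V2
C2 = 469 * 50 / 255
C2 = 91.9608 uM

91.9608 uM


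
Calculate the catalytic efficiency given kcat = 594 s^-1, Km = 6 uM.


Catalytic efficiency = kcat / Km
= 594 / 6
= 99.0 uM^-1*s^-1

99.0 uM^-1*s^-1


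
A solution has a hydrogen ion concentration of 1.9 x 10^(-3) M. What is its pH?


pH = -log10([H+])
pH = -log10(1.9 x 10^(-3))
pH = 2.7212

2.7212


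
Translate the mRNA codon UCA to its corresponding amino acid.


Standard genetic code lookup.
Codon UCA -> Ser

Ser


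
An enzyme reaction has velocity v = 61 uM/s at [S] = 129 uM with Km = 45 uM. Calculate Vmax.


Vmax = v * (Km + [S]) / [S]
Vmax = 61 * (45 + 129) / 129
Vmax = 82.2791 uM/s

82.2791 uM/s


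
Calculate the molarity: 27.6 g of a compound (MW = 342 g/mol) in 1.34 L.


C = (mass / MW) / volume
C = (27.6 / 342) / 1.34
C = 0.0602 M

0.0602 M


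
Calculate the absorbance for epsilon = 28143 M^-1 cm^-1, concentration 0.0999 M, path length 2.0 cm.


A = epsilon * c * l
A = 28143 * 0.0999 * 2.0
A = 5622.9714

5622.9714


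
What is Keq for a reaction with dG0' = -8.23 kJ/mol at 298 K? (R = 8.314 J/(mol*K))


Keq = exp(-dG0 * 1000 / (R * T))
Keq = exp(-(-8.23) * 1000 / (8.314 * 298))
Keq = 27.7102

27.7102


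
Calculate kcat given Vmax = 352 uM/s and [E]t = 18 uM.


kcat = Vmax / [E]t
kcat = 352 / 18
kcat = 19.5556 s^-1

19.5556 s^-1


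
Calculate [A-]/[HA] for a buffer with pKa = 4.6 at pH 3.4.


[A-]/[HA] = 10^(pH - pKa)
= 10^(3.4 - 4.6)
= 0.0631

0.0631


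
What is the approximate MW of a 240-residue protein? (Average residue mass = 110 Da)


MW = n_residues * 110 Da
MW = 240 * 110
MW = 26400 Da

26400 Da


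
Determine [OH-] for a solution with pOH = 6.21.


[OH-] = 10^(-pOH)
[OH-] = 10^(-6.21)
[OH-] = 6.166e-07 M

6.166e-07 M


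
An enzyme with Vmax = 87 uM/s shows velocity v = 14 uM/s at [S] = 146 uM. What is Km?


Km = [S] * (Vmax - v) / v
Km = 146 * (87 - 14) / 14
Km = 761.2857 uM

761.2857 uM


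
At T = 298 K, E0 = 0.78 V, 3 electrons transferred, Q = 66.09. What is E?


E = E0 - (RT/nF) * ln(Q)
E = 0.78 - (8.314 * 298 / (3 * 96485)) * ln(66.09)
E = 0.7441 V

0.7441 V


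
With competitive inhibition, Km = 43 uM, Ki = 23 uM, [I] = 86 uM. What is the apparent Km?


Km_app = Km * (1 + [I]/Ki)
Km_app = 43 * (1 + 86/23)
Km_app = 203.7826 uM

203.7826 uM


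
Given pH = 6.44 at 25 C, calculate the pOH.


pOH = 14 - pH
pOH = 14 - 6.44
pOH = 7.56

7.56


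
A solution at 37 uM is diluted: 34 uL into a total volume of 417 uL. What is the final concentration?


C2 = C1 * V1 / V2
C2 = 37 * 34 / 417
C2 = 3.0168 uM

3.0168 uM


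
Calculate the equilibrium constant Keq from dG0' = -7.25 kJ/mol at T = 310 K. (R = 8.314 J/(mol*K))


Keq = exp(-dG0 * 1000 / (R * T))
Keq = exp(-(-7.25) * 1000 / (8.314 * 310))
Keq = 16.6595

16.6595


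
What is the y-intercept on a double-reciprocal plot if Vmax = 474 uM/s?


y-intercept = 1/Vmax
= 1/474
= 0.0021 s/uM

0.0021 s/uM


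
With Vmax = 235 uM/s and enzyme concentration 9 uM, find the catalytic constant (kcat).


kcat = Vmax / [E]t
kcat = 235 / 9
kcat = 26.1111 s^-1

26.1111 s^-1


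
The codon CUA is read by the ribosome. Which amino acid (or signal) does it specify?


Standard genetic code lookup.
Codon CUA -> Leu

Leu


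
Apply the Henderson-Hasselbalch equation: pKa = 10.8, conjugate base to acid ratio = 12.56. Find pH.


pH = pKa + log10([A-]/[HA])
pH = 10.8 + log10(12.56)
pH = 11.899

11.899


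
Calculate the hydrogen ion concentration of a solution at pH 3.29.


[H+] = 10^(-pH)
[H+] = 10^(-3.29)
[H+] = 5.129e-04 M

5.129e-04 M


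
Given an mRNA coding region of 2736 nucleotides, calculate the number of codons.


codons = nucleotides / 3
codons = 2736 / 3 = 912

912


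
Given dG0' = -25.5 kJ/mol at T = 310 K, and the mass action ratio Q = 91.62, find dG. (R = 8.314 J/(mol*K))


dG = dG0' + RT * ln(Q) / 1000
dG = -25.5 + 8.314 * 310 * ln(91.62) / 1000
dG = -13.8565 kJ/mol

-13.8565 kJ/mol


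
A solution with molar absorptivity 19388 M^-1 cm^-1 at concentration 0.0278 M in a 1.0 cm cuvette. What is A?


A = epsilon * c * l
A = 19388 * 0.0278 * 1.0
A = 538.9864

538.9864


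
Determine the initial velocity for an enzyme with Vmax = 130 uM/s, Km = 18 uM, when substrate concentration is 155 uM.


v = Vmax * [S] / (Km + [S])
v = 130 * 155 / (18 + 155)
v = 116.474 uM/s

116.474 uM/s


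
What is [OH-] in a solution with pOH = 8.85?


[OH-] = 10^(-pOH)
[OH-] = 10^(-8.85)
[OH-] = 1.413e-09 M

1.413e-09 M


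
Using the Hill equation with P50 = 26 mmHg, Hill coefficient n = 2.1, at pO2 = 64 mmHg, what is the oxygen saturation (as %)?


Y = pO2^n / (P50^n + pO2^n)
Y = 64^2.1 / (26^2.1 + 64^2.1)
Y = 86.89%

86.89%


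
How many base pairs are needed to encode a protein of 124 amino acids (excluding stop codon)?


Each amino acid = 1 codon = 3 bp
bp = 124 * 3 = 372 bp

372 bp


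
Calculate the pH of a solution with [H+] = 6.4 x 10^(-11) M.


pH = -log10([H+])
pH = -log10(6.4 x 10^(-11))
pH = 10.1938

10.1938


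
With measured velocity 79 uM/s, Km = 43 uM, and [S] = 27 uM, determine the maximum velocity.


Vmax = v * (Km + [S]) / [S]
Vmax = 79 * (43 + 27) / 27
Vmax = 204.8148 uM/s

204.8148 uM/s


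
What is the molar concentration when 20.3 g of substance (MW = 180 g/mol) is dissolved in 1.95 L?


C = (mass / MW) / volume
C = (20.3 / 180) / 1.95
C = 0.0578 M

0.0578 M


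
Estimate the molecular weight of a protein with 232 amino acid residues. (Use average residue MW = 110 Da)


MW = n_residues * 110 Da
MW = 232 * 110
MW = 25520 Da

25520 Da


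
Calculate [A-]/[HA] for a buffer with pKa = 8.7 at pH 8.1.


[A-]/[HA] = 10^(pH - pKa)
= 10^(8.1 - 8.7)
= 0.2512

0.2512


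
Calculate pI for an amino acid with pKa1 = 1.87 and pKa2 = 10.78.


pI = (pKa1 + pKa2) / 2
pI = (1.87 + 10.78) / 2
pI = 6.325

6.325


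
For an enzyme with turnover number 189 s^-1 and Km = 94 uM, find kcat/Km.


Catalytic efficiency = kcat / Km
= 189 / 94
= 2.0106 uM^-1*s^-1

2.0106 uM^-1*s^-1


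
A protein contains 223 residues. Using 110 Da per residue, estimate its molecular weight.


MW = n_residues * 110 Da
MW = 223 * 110
MW = 24530 Da

24530 Da


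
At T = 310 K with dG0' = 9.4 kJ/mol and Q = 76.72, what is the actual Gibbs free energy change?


dG = dG0' + RT * ln(Q) / 1000
dG = 9.4 + 8.314 * 310 * ln(76.72) / 1000
dG = 20.5861 kJ/mol

20.5861 kJ/mol


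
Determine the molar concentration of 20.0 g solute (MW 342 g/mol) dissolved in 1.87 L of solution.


C = (mass / MW) / volume
C = (20.0 / 342) / 1.87
C = 0.0313 M

0.0313 M


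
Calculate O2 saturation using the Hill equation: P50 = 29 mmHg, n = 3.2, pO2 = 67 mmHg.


Y = pO2^n / (P50^n + pO2^n)
Y = 67^3.2 / (29^3.2 + 67^3.2)
Y = 93.58%

93.58%


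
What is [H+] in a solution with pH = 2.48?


[H+] = 10^(-pH)
[H+] = 10^(-2.48)
[H+] = 0.0033 M

0.0033 M


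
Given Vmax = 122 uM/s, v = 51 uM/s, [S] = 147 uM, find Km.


Km = [S] * (Vmax - v) / v
Km = 147 * (122 - 51) / 51
Km = 204.6471 uM

204.6471 uM


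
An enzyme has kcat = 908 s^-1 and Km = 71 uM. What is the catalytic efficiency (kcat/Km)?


Catalytic efficiency = kcat / Km
= 908 / 71
= 12.7887 uM^-1*s^-1

12.7887 uM^-1*s^-1


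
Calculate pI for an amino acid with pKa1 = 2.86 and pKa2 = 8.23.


pI = (pKa1 + pKa2) / 2
pI = (2.86 + 8.23) / 2
pI = 5.545

5.545


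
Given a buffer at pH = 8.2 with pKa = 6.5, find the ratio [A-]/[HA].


[A-]/[HA] = 10^(pH - pKa)
= 10^(8.2 - 6.5)
= 50.1187

50.1187


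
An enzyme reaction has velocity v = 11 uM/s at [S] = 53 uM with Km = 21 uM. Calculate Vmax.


Vmax = v * (Km + [S]) / [S]
Vmax = 11 * (21 + 53) / 53
Vmax = 15.3585 uM/s

15.3585 uM/s


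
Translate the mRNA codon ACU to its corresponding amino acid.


Standard genetic code lookup.
Codon ACU -> Thr

Thr


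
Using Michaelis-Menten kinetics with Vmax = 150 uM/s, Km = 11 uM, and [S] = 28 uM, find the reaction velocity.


v = Vmax * [S] / (Km + [S])
v = 150 * 28 / (11 + 28)
v = 107.6923 uM/s

107.6923 uM/s


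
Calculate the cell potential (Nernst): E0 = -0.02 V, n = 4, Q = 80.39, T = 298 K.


E = E0 - (RT/nF) * ln(Q)
E = -0.02 - (8.314 * 298 / (4 * 96485)) * ln(80.39)
E = -0.0482 V

-0.0482 V


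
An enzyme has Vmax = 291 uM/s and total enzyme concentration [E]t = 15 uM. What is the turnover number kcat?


kcat = Vmax / [E]t
kcat = 291 / 15
kcat = 19.4 s^-1

19.4 s^-1


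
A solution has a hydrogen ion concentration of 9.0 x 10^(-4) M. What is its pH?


pH = -log10([H+])
pH = -log10(9.0 x 10^(-4))
pH = 3.0458

3.0458


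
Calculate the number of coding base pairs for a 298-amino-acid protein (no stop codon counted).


Each amino acid = 1 codon = 3 bp
bp = 298 * 3 = 894 bp

894 bp


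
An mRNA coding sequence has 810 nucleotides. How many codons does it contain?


codons = nucleotides / 3
codons = 810 / 3 = 270

270


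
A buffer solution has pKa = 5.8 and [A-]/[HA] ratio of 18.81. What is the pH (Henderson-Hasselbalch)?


pH = pKa + log10([A-]/[HA])
pH = 5.8 + log10(18.81)
pH = 7.0744

7.0744


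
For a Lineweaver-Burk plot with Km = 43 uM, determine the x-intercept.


x-intercept = -1/Km
= -1/43
= -0.0233 1/uM

-0.0233 1/uM


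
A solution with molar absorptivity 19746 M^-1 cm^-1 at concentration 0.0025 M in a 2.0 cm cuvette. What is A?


A = epsilon * c * l
A = 19746 * 0.0025 * 2.0
A = 98.73

98.73


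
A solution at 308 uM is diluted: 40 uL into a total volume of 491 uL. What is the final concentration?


C2 = C1 * V1 / V2
C2 = 308 * 40 / 491
C2 = 25.0916 uM

25.0916 uM


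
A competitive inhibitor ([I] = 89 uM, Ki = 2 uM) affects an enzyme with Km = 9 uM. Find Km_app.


Km_app = Km * (1 + [I]/Ki)
Km_app = 9 * (1 + 89/2)
Km_app = 409.5 uM

409.5 uM


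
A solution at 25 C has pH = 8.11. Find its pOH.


pOH = 14 - pH
pOH = 14 - 8.11
pOH = 5.89

5.89


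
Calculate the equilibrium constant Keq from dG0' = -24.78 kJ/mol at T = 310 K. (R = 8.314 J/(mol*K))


Keq = exp(-dG0 * 1000 / (R * T))
Keq = exp(-(-24.78) * 1000 / (8.314 * 310))
Keq = 14981.3871

14981.3871


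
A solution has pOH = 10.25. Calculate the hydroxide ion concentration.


[OH-] = 10^(-pOH)
[OH-] = 10^(-10.25)
[OH-] = 5.623e-11 M

5.623e-11 M


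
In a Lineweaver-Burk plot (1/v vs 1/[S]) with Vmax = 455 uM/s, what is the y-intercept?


y-intercept = 1/Vmax
= 1/455
= 0.0022 s/uM

0.0022 s/uM


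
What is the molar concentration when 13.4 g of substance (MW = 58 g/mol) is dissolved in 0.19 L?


C = (mass / MW) / volume
C = (13.4 / 58) / 0.19
C = 1.216 M

1.216 M


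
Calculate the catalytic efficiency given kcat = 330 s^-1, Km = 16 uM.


Catalytic efficiency = kcat / Km
= 330 / 16
= 20.625 uM^-1*s^-1

20.625 uM^-1*s^-1


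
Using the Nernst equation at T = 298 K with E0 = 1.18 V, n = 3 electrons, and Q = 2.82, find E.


E = E0 - (RT/nF) * ln(Q)
E = 1.18 - (8.314 * 298 / (3 * 96485)) * ln(2.82)
E = 1.1711 V

1.1711 V


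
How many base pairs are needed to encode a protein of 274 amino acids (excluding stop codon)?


Each amino acid = 1 codon = 3 bp
bp = 274 * 3 = 822 bp

822 bp


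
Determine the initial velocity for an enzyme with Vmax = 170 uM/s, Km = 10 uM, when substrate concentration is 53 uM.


v = Vmax * [S] / (Km + [S])
v = 170 * 53 / (10 + 53)
v = 143.0159 uM/s

143.0159 uM/s


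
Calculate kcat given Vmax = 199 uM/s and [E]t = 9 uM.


kcat = Vmax / [E]t
kcat = 199 / 9
kcat = 22.1111 s^-1

22.1111 s^-1


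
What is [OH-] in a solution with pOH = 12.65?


[OH-] = 10^(-pOH)
[OH-] = 10^(-12.65)
[OH-] = 2.239e-13 M

2.239e-13 M


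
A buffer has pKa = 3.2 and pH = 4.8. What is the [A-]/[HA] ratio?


[A-]/[HA] = 10^(pH - pKa)
= 10^(4.8 - 3.2)
= 39.8107

39.8107


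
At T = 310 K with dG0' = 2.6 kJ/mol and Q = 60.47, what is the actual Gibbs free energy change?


dG = dG0' + RT * ln(Q) / 1000
dG = 2.6 + 8.314 * 310 * ln(60.47) / 1000
dG = 13.1726 kJ/mol

13.1726 kJ/mol


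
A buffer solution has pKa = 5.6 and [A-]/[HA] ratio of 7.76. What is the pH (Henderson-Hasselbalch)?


pH = pKa + log10([A-]/[HA])
pH = 5.6 + log10(7.76)
pH = 6.4899

6.4899


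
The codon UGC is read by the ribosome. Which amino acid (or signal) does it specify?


Standard genetic code lookup.
Codon UGC -> Cys

Cys


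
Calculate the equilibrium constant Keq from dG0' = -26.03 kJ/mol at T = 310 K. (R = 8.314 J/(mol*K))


Keq = exp(-dG0 * 1000 / (R * T))
Keq = exp(-(-26.03) * 1000 / (8.314 * 310))
Keq = 24332.3011

24332.3011


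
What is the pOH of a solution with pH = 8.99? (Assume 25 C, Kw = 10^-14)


pOH = 14 - pH
pOH = 14 - 8.99
pOH = 5.01

5.01


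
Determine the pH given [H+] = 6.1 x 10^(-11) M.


pH = -log10([H+])
pH = -log10(6.1 x 10^(-11))
pH = 10.2147

10.2147


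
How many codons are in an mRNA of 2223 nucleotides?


codons = nucleotides / 3
codons = 2223 / 3 = 741

741


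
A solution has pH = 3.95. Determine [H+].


[H+] = 10^(-pH)
[H+] = 10^(-3.95)
[H+] = 1.122e-04 M

1.122e-04 M


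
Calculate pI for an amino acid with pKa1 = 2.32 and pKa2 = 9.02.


pI = (pKa1 + pKa2) / 2
pI = (2.32 + 9.02) / 2
pI = 5.67

5.67


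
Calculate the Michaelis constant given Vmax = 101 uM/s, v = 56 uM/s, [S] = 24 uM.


Km = [S] * (Vmax - v) / v
Km = 24 * (101 - 56) / 56
Km = 19.2857 uM

19.2857 uM


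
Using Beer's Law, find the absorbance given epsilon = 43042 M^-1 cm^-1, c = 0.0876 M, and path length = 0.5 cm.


A = epsilon * c * l
A = 43042 * 0.0876 * 0.5
A = 1885.2396

1885.2396


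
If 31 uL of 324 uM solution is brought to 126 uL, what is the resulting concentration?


C2 = C1 * V1 / V2
C2 = 324 * 31 / 126
C2 = 79.7143 uM

79.7143 uM


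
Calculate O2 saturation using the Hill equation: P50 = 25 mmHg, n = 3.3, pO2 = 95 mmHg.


Y = pO2^n / (P50^n + pO2^n)
Y = 95^3.3 / (25^3.3 + 95^3.3)
Y = 98.79%

98.79%


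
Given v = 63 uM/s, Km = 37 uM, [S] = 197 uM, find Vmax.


Vmax = v * (Km + [S]) / [S]
Vmax = 63 * (37 + 197) / 197
Vmax = 74.8325 uM/s

74.8325 uM/s


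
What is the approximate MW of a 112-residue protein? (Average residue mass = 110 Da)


MW = n_residues * 110 Da
MW = 112 * 110
MW = 12320 Da

12320 Da


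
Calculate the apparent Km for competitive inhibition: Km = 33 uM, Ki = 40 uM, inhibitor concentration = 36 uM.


Km_app = Km * (1 + [I]/Ki)
Km_app = 33 * (1 + 36/40)
Km_app = 62.7 uM

62.7 uM


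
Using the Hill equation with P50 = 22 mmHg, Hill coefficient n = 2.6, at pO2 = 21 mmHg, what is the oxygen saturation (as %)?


Y = pO2^n / (P50^n + pO2^n)
Y = 21^2.6 / (22^2.6 + 21^2.6)
Y = 46.98%

46.98%


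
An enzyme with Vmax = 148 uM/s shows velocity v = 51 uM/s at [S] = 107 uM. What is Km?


Km = [S] * (Vmax - v) / v
Km = 107 * (148 - 51) / 51
Km = 203.5098 uM

203.5098 uM


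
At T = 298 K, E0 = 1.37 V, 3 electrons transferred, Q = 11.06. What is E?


E = E0 - (RT/nF) * ln(Q)
E = 1.37 - (8.314 * 298 / (3 * 96485)) * ln(11.06)
E = 1.3494 V

1.3494 V


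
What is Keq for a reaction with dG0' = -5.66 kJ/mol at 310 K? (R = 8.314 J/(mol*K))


Keq = exp(-dG0 * 1000 / (R * T))
Keq = exp(-(-5.66) * 1000 / (8.314 * 310))
Keq = 8.9895

8.9895


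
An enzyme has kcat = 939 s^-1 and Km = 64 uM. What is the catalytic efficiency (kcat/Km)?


Catalytic efficiency = kcat / Km
= 939 / 64
= 14.6719 uM^-1*s^-1

14.6719 uM^-1*s^-1


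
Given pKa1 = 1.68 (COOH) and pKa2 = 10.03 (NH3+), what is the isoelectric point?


pI = (pKa1 + pKa2) / 2
pI = (1.68 + 10.03) / 2
pI = 5.855

5.855


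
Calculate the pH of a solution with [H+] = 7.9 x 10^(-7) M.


pH = -log10([H+])
pH = -log10(7.9 x 10^(-7))
pH = 6.1024

6.1024


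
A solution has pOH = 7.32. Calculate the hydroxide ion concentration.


[OH-] = 10^(-pOH)
[OH-] = 10^(-7.32)
[OH-] = 4.786e-08 M

4.786e-08 M


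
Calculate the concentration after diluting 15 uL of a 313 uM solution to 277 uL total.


C2 = C1 * V1 / V2
C2 = 313 * 15 / 277
C2 = 16.9495 uM

16.9495 uM


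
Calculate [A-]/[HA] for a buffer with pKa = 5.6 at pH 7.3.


[A-]/[HA] = 10^(pH - pKa)
= 10^(7.3 - 5.6)
= 50.1187

50.1187


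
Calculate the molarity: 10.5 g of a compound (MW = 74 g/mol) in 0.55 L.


C = (mass / MW) / volume
C = (10.5 / 74) / 0.55
C = 0.258 M

0.258 M


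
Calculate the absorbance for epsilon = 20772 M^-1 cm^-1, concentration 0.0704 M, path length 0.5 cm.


A = epsilon * c * l
A = 20772 * 0.0704 * 0.5
A = 731.1744

731.1744


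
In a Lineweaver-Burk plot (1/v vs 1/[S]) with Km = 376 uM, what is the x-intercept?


x-intercept = -1/Km
= -1/376
= -0.0027 1/uM

-0.0027 1/uM


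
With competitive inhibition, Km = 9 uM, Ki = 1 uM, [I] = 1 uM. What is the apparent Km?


Km_app = Km * (1 + [I]/Ki)
Km_app = 9 * (1 + 1/1)
Km_app = 18.0 uM

18.0 uM


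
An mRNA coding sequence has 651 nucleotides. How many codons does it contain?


codons = nucleotides / 3
codons = 651 / 3 = 217

217


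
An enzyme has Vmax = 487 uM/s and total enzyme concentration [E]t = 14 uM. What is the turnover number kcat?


kcat = Vmax / [E]t
kcat = 487 / 14
kcat = 34.7857 s^-1

34.7857 s^-1


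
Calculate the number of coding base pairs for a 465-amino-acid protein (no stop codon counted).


Each amino acid = 1 codon = 3 bp
bp = 465 * 3 = 1395 bp

1395 bp


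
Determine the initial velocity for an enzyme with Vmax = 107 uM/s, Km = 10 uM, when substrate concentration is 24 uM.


v = Vmax * [S] / (Km + [S])
v = 107 * 24 / (10 + 24)
v = 75.5294 uM/s

75.5294 uM/s


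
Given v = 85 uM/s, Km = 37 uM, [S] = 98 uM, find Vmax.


Vmax = v * (Km + [S]) / [S]
Vmax = 85 * (37 + 98) / 98
Vmax = 117.0918 uM/s

117.0918 uM/s


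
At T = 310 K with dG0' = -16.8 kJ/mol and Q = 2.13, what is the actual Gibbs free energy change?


dG = dG0' + RT * ln(Q) / 1000
dG = -16.8 + 8.314 * 310 * ln(2.13) / 1000
dG = -14.8512 kJ/mol

-14.8512 kJ/mol


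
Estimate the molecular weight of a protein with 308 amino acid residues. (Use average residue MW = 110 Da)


MW = n_residues * 110 Da
MW = 308 * 110
MW = 33880 Da

33880 Da


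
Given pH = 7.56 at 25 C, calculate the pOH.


pOH = 14 - pH
pOH = 14 - 7.56
pOH = 6.44

6.44


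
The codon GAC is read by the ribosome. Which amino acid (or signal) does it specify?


Standard genetic code lookup.
Codon GAC -> Asp

Asp


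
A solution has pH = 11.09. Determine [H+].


[H+] = 10^(-pH)
[H+] = 10^(-11.09)
[H+] = 8.128e-12 M

8.128e-12 M


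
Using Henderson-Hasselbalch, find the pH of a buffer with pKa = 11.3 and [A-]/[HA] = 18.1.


pH = pKa + log10([A-]/[HA])
pH = 11.3 + log10(18.1)
pH = 12.5577

12.5577


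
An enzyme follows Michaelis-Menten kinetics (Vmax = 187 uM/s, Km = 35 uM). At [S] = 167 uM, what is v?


v = Vmax * [S] / (Km + [S])
v = 187 * 167 / (35 + 167)
v = 154.599 uM/s

154.599 uM/s


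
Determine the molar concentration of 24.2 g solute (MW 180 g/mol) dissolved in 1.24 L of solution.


C = (mass / MW) / volume
C = (24.2 / 180) / 1.24
C = 0.1084 M

0.1084 M


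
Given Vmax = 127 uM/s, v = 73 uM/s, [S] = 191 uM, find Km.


Km = [S] * (Vmax - v) / v
Km = 191 * (127 - 73) / 73
Km = 141.2877 uM

141.2877 uM


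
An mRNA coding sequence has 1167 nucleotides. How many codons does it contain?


codons = nucleotides / 3
codons = 1167 / 3 = 389

389


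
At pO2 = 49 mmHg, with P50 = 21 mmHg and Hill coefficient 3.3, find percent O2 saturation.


Y = pO2^n / (P50^n + pO2^n)
Y = 49^3.3 / (21^3.3 + 49^3.3)
Y = 94.25%

94.25%


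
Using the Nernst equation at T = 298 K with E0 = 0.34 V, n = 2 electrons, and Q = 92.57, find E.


E = E0 - (RT/nF) * ln(Q)
E = 0.34 - (8.314 * 298 / (2 * 96485)) * ln(92.57)
E = 0.2819 V

0.2819 V


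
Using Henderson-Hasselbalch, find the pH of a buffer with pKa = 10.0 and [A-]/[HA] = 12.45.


pH = pKa + log10([A-]/[HA])
pH = 10.0 + log10(12.45)
pH = 11.0952

11.0952


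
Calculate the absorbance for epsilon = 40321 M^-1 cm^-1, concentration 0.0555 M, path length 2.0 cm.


A = epsilon * c * l
A = 40321 * 0.0555 * 2.0
A = 4475.631

4475.631


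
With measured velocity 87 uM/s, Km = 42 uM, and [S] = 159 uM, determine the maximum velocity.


Vmax = v * (Km + [S]) / [S]
Vmax = 87 * (42 + 159) / 159
Vmax = 109.9811 uM/s

109.9811 uM/s


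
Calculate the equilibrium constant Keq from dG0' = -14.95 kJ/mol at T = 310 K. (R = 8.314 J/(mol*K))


Keq = exp(-dG0 * 1000 / (R * T))
Keq = exp(-(-14.95) * 1000 / (8.314 * 310))
Keq = 330.4826

330.4826


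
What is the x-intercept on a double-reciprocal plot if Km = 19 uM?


x-intercept = -1/Km
= -1/19
= -0.0526 1/uM

-0.0526 1/uM


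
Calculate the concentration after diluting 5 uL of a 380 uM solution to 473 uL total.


C2 = C1 * V1 / V2
C2 = 380 * 5 / 473
C2 = 4.0169 uM

4.0169 uM


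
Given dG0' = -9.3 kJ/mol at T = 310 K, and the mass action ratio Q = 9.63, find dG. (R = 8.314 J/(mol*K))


dG = dG0' + RT * ln(Q) / 1000
dG = -9.3 + 8.314 * 310 * ln(9.63) / 1000
dG = -3.4626 kJ/mol

-3.4626 kJ/mol


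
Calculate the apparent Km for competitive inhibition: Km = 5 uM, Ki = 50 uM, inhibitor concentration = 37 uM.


Km_app = Km * (1 + [I]/Ki)
Km_app = 5 * (1 + 37/50)
Km_app = 8.7 uM

8.7 uM


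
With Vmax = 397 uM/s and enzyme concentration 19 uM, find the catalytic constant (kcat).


kcat = Vmax / [E]t
kcat = 397 / 19
kcat = 20.8947 s^-1

20.8947 s^-1


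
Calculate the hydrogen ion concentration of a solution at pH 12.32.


[H+] = 10^(-pH)
[H+] = 10^(-12.32)
[H+] = 4.786e-13 M

4.786e-13 M


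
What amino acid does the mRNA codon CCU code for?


Standard genetic code lookup.
Codon CCU -> Pro

Pro


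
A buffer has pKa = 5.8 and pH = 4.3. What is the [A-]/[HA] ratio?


[A-]/[HA] = 10^(pH - pKa)
= 10^(4.3 - 5.8)
= 0.0316

0.0316


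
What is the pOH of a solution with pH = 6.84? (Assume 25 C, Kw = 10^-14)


pOH = 14 - pH
pOH = 14 - 6.84
pOH = 7.16

7.16


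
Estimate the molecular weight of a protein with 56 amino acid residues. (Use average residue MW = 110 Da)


MW = n_residues * 110 Da
MW = 56 * 110
MW = 6160 Da

6160 Da


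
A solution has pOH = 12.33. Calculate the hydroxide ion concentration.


[OH-] = 10^(-pOH)
[OH-] = 10^(-12.33)
[OH-] = 4.677e-13 M

4.677e-13 M


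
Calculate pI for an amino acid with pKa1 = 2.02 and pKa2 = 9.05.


pI = (pKa1 + pKa2) / 2
pI = (2.02 + 9.05) / 2
pI = 5.535

5.535


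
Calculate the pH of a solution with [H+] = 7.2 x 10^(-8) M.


pH = -log10([H+])
pH = -log10(7.2 x 10^(-8))
pH = 7.1427

7.1427


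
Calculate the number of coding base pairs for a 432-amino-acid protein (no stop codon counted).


Each amino acid = 1 codon = 3 bp
bp = 432 * 3 = 1296 bp

1296 bp


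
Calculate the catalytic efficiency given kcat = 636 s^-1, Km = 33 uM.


Catalytic efficiency = kcat / Km
= 636 / 33
= 19.2727 uM^-1*s^-1

19.2727 uM^-1*s^-1


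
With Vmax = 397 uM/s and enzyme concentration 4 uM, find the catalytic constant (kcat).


kcat = Vmax / [E]t
kcat = 397 / 4
kcat = 99.25 s^-1

99.25 s^-1


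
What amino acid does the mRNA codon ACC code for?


Standard genetic code lookup.
Codon ACC -> Thr

Thr


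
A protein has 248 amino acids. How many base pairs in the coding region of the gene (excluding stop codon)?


Each amino acid = 1 codon = 3 bp
bp = 248 * 3 = 744 bp

744 bp


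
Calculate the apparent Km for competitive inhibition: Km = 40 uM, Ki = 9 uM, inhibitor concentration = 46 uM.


Km_app = Km * (1 + [I]/Ki)
Km_app = 40 * (1 + 46/9)
Km_app = 244.4444 uM

244.4444 uM


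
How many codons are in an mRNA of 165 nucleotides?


codons = nucleotides / 3
codons = 165 / 3 = 55

55


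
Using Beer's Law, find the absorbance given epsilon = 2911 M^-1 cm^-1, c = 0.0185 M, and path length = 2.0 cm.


A = epsilon * c * l
A = 2911 * 0.0185 * 2.0
A = 107.707

107.707


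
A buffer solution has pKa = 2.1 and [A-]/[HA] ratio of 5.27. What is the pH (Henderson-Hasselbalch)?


pH = pKa + log10([A-]/[HA])
pH = 2.1 + log10(5.27)
pH = 2.8218

2.8218


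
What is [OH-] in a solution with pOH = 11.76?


[OH-] = 10^(-pOH)
[OH-] = 10^(-11.76)
[OH-] = 1.738e-12 M

1.738e-12 M


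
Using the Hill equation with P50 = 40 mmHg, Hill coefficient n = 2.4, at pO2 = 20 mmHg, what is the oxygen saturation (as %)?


Y = pO2^n / (P50^n + pO2^n)
Y = 20^2.4 / (40^2.4 + 20^2.4)
Y = 15.93%

15.93%


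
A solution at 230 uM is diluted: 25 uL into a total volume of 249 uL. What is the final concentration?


C2 = C1 * V1 / V2
C2 = 230 * 25 / 249
C2 = 23.0924 uM

23.0924 uM


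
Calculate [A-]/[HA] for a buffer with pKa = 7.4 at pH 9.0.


[A-]/[HA] = 10^(pH - pKa)
= 10^(9.0 - 7.4)
= 39.8107

39.8107


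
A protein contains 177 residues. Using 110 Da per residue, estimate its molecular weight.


MW = n_residues * 110 Da
MW = 177 * 110
MW = 19470 Da

19470 Da


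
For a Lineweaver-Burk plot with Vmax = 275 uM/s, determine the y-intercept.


y-intercept = 1/Vmax
= 1/275
= 0.0036 s/uM

0.0036 s/uM


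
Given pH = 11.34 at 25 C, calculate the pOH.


pOH = 14 - pH
pOH = 14 - 11.34
pOH = 2.66

2.66


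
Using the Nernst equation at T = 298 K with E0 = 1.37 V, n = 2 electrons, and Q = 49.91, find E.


E = E0 - (RT/nF) * ln(Q)
E = 1.37 - (8.314 * 298 / (2 * 96485)) * ln(49.91)
E = 1.3198 V

1.3198 V


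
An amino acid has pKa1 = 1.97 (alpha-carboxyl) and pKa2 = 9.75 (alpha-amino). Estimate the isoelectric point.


pI = (pKa1 + pKa2) / 2
pI = (1.97 + 9.75) / 2
pI = 5.86

5.86


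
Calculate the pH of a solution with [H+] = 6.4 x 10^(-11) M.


pH = -log10([H+])
pH = -log10(6.4 x 10^(-11))
pH = 10.1938

10.1938


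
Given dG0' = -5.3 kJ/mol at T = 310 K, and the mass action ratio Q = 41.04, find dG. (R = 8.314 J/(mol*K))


dG = dG0' + RT * ln(Q) / 1000
dG = -5.3 + 8.314 * 310 * ln(41.04) / 1000
dG = 4.2737 kJ/mol

4.2737 kJ/mol


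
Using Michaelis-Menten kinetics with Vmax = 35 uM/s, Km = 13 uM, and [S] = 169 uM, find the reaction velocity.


v = Vmax * [S] / (Km + [S])
v = 35 * 169 / (13 + 169)
v = 32.5 uM/s

32.5 uM/s


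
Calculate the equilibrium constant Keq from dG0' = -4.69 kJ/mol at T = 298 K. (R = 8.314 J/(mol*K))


Keq = exp(-dG0 * 1000 / (R * T))
Keq = exp(-(-4.69) * 1000 / (8.314 * 298))
Keq = 6.6391

6.6391


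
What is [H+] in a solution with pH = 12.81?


[H+] = 10^(-pH)
[H+] = 10^(-12.81)
[H+] = 1.549e-13 M

1.549e-13 M


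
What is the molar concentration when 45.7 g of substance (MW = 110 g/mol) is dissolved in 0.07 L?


C = (mass / MW) / volume
C = (45.7 / 110) / 0.07
C = 5.9351 M

5.9351 M


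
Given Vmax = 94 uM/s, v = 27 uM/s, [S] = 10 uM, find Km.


Km = [S] * (Vmax - v) / v
Km = 10 * (94 - 27) / 27
Km = 24.8148 uM

24.8148 uM


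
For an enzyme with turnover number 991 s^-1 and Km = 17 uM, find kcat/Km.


Catalytic efficiency = kcat / Km
= 991 / 17
= 58.2941 uM^-1*s^-1

58.2941 uM^-1*s^-1


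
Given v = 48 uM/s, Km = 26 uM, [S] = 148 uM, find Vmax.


Vmax = v * (Km + [S]) / [S]
Vmax = 48 * (26 + 148) / 148
Vmax = 56.4324 uM/s

56.4324 uM/s


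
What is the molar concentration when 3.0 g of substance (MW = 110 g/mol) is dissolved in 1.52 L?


C = (mass / MW) / volume
C = (3.0 / 110) / 1.52
C = 0.0179 M

0.0179 M


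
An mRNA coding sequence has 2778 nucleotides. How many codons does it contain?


codons = nucleotides / 3
codons = 2778 / 3 = 926

926


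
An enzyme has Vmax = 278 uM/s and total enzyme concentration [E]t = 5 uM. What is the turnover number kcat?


kcat = Vmax / [E]t
kcat = 278 / 5
kcat = 55.6 s^-1

55.6 s^-1


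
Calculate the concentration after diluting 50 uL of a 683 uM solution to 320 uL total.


C2 = C1 * V1 / V2
C2 = 683 * 50 / 320
C2 = 106.7188 uM

106.7188 uM


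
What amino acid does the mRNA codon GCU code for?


Standard genetic code lookup.
Codon GCU -> Ala

Ala


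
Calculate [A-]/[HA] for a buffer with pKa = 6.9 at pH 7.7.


[A-]/[HA] = 10^(pH - pKa)
= 10^(7.7 - 6.9)
= 6.3096

6.3096


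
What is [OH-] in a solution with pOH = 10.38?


[OH-] = 10^(-pOH)
[OH-] = 10^(-10.38)
[OH-] = 4.169e-11 M

4.169e-11 M


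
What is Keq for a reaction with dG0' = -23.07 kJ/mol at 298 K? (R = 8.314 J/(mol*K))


Keq = exp(-dG0 * 1000 / (R * T))
Keq = exp(-(-23.07) * 1000 / (8.314 * 298))
Keq = 11064.9269

11064.9269


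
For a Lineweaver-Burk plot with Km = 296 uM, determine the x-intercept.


x-intercept = -1/Km
= -1/296
= -0.0034 1/uM

-0.0034 1/uM


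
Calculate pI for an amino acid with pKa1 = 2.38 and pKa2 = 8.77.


pI = (pKa1 + pKa2) / 2
pI = (2.38 + 8.77) / 2
pI = 5.575

5.575


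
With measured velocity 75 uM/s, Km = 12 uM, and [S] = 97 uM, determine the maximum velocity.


Vmax = v * (Km + [S]) / [S]
Vmax = 75 * (12 + 97) / 97
Vmax = 84.2784 uM/s

84.2784 uM/s


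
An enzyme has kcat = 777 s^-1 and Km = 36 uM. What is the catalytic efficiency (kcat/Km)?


Catalytic efficiency = kcat / Km
= 777 / 36
= 21.5833 uM^-1*s^-1

21.5833 uM^-1*s^-1
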